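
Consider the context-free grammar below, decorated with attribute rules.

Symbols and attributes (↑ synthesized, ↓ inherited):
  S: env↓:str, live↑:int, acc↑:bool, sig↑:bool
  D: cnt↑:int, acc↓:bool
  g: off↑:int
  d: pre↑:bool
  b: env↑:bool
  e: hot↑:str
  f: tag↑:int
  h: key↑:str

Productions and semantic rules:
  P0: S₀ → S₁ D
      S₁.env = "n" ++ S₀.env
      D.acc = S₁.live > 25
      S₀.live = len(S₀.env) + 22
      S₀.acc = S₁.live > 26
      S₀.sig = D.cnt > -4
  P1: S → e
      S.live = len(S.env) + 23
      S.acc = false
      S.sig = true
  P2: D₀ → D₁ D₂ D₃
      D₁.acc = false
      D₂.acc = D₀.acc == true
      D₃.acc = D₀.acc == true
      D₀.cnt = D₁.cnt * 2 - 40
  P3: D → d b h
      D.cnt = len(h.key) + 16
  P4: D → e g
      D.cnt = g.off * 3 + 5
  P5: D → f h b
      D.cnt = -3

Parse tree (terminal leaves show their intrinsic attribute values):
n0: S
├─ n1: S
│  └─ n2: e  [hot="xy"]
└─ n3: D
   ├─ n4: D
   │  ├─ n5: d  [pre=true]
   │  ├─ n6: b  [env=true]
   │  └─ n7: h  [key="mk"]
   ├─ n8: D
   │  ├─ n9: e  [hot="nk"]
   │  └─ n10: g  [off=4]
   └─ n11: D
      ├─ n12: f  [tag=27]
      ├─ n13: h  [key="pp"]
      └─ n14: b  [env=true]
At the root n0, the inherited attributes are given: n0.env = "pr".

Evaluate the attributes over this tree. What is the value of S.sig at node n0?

false

1. n0.env = "pr"  [given at root]
2. n1.env = "npr"  ["n" ++ S₀.env]
3. n2.hot = "xy"  [terminal]
4. n1.live = 26  [len(S.env) + 23]
5. n1.acc = false  [false]
6. n1.sig = true  [true]
7. n3.acc = true  [S₁.live > 25]
8. n4.acc = false  [false]
9. n5.pre = true  [terminal]
10. n6.env = true  [terminal]
11. n7.key = "mk"  [terminal]
12. n4.cnt = 18  [len(h.key) + 16]
13. n8.acc = true  [D₀.acc == true]
14. n9.hot = "nk"  [terminal]
15. n10.off = 4  [terminal]
16. n8.cnt = 17  [g.off * 3 + 5]
17. n11.acc = true  [D₀.acc == true]
18. n12.tag = 27  [terminal]
19. n13.key = "pp"  [terminal]
20. n14.env = true  [terminal]
21. n11.cnt = -3  [-3]
22. n3.cnt = -4  [D₁.cnt * 2 - 40]
23. n0.live = 24  [len(S₀.env) + 22]
24. n0.acc = false  [S₁.live > 26]
25. n0.sig = false  [D.cnt > -4]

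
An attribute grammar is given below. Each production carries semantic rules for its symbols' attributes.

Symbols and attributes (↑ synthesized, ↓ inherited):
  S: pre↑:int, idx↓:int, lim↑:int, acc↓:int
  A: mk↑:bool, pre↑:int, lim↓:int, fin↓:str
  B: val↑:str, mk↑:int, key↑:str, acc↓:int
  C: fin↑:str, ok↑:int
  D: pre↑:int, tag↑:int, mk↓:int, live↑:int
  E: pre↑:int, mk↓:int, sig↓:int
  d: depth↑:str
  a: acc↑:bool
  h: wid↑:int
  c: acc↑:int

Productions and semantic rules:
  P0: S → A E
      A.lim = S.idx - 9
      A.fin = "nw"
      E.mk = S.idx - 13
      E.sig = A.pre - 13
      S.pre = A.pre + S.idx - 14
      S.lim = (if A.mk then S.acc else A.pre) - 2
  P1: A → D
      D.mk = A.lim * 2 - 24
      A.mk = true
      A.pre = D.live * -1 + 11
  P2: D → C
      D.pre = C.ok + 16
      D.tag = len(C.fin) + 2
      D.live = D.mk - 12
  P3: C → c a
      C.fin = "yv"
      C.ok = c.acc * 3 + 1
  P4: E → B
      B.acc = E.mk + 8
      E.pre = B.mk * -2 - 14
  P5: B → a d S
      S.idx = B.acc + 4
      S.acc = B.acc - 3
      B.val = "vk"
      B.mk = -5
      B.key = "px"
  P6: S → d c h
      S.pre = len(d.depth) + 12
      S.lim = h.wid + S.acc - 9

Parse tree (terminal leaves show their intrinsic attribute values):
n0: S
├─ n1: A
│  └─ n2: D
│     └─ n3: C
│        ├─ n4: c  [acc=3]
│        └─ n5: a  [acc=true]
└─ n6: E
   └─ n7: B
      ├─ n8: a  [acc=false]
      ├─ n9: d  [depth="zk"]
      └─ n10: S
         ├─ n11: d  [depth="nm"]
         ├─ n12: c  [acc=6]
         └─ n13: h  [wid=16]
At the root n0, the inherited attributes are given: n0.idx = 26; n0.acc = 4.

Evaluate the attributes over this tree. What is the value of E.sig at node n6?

0

1. n0.idx = 26  [given at root]
2. n0.acc = 4  [given at root]
3. n1.lim = 17  [S.idx - 9]
4. n1.fin = "nw"  ["nw"]
5. n2.mk = 10  [A.lim * 2 - 24]
6. n4.acc = 3  [terminal]
7. n5.acc = true  [terminal]
8. n3.fin = "yv"  ["yv"]
9. n3.ok = 10  [c.acc * 3 + 1]
10. n2.pre = 26  [C.ok + 16]
11. n2.tag = 4  [len(C.fin) + 2]
12. n2.live = -2  [D.mk - 12]
13. n1.mk = true  [true]
14. n1.pre = 13  [D.live * -1 + 11]
15. n6.mk = 13  [S.idx - 13]
16. n6.sig = 0  [A.pre - 13]
17. n7.acc = 21  [E.mk + 8]
18. n8.acc = false  [terminal]
19. n9.depth = "zk"  [terminal]
20. n10.idx = 25  [B.acc + 4]
21. n10.acc = 18  [B.acc - 3]
22. n11.depth = "nm"  [terminal]
23. n12.acc = 6  [terminal]
24. n13.wid = 16  [terminal]
25. n10.pre = 14  [len(d.depth) + 12]
26. n10.lim = 25  [h.wid + S.acc - 9]
27. n7.val = "vk"  ["vk"]
28. n7.mk = -5  [-5]
29. n7.key = "px"  ["px"]
30. n6.pre = -4  [B.mk * -2 - 14]
31. n0.pre = 25  [A.pre + S.idx - 14]
32. n0.lim = 2  [(if A.mk then S.acc else A.pre) - 2]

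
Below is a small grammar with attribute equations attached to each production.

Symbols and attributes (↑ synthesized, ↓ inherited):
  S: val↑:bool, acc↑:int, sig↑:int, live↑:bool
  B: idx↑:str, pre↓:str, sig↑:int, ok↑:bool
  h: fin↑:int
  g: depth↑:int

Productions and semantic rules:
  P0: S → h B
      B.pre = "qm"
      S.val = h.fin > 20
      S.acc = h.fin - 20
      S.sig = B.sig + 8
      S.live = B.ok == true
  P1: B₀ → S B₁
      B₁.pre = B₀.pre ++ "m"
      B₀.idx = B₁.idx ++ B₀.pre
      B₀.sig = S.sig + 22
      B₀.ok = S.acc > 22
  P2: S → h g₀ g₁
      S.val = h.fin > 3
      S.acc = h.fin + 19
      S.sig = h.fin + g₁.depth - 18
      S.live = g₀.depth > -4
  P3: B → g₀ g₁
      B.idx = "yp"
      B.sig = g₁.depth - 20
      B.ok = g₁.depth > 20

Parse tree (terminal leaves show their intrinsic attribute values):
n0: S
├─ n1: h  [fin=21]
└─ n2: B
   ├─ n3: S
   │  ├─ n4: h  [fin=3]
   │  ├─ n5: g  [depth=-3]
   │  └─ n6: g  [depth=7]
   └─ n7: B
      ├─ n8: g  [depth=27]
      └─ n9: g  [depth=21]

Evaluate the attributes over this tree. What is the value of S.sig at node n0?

1. n1.fin = 21  [terminal]
2. n2.pre = "qm"  ["qm"]
3. n4.fin = 3  [terminal]
4. n5.depth = -3  [terminal]
5. n6.depth = 7  [terminal]
6. n3.val = false  [h.fin > 3]
7. n3.acc = 22  [h.fin + 19]
8. n3.sig = -8  [h.fin + g₁.depth - 18]
9. n3.live = true  [g₀.depth > -4]
10. n7.pre = "qmm"  [B₀.pre ++ "m"]
11. n8.depth = 27  [terminal]
12. n9.depth = 21  [terminal]
13. n7.idx = "yp"  ["yp"]
14. n7.sig = 1  [g₁.depth - 20]
15. n7.ok = true  [g₁.depth > 20]
16. n2.idx = "ypqm"  [B₁.idx ++ B₀.pre]
17. n2.sig = 14  [S.sig + 22]
18. n2.ok = false  [S.acc > 22]
19. n0.val = true  [h.fin > 20]
20. n0.acc = 1  [h.fin - 20]
21. n0.sig = 22  [B.sig + 8]
22. n0.live = false  [B.ok == true]

22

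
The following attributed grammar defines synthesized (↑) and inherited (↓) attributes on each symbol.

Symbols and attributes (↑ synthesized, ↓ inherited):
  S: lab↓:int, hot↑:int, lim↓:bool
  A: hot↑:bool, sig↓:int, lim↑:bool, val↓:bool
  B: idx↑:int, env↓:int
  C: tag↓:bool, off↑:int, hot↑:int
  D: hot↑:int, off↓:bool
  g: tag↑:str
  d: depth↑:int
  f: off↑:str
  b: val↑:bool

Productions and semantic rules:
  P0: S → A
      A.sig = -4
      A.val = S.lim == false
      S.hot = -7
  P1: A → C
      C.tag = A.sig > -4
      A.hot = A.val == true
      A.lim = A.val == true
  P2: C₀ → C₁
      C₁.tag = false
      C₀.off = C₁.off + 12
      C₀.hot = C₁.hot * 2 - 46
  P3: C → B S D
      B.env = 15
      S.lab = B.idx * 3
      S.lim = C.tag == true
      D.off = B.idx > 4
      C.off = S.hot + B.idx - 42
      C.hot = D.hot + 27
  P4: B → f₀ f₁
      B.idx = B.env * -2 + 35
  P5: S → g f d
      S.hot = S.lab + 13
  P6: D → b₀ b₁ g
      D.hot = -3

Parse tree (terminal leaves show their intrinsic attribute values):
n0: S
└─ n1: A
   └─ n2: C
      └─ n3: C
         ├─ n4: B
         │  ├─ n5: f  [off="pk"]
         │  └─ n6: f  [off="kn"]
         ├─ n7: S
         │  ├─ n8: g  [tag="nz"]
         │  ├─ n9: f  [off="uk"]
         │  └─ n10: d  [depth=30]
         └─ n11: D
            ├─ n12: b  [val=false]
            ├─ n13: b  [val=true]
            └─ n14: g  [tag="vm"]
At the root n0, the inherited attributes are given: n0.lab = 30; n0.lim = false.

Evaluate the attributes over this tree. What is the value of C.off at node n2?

1. n0.lab = 30  [given at root]
2. n0.lim = false  [given at root]
3. n1.sig = -4  [-4]
4. n1.val = true  [S.lim == false]
5. n2.tag = false  [A.sig > -4]
6. n3.tag = false  [false]
7. n4.env = 15  [15]
8. n5.off = "pk"  [terminal]
9. n6.off = "kn"  [terminal]
10. n4.idx = 5  [B.env * -2 + 35]
11. n7.lab = 15  [B.idx * 3]
12. n7.lim = false  [C.tag == true]
13. n8.tag = "nz"  [terminal]
14. n9.off = "uk"  [terminal]
15. n10.depth = 30  [terminal]
16. n7.hot = 28  [S.lab + 13]
17. n11.off = true  [B.idx > 4]
18. n12.val = false  [terminal]
19. n13.val = true  [terminal]
20. n14.tag = "vm"  [terminal]
21. n11.hot = -3  [-3]
22. n3.off = -9  [S.hot + B.idx - 42]
23. n3.hot = 24  [D.hot + 27]
24. n2.off = 3  [C₁.off + 12]
25. n2.hot = 2  [C₁.hot * 2 - 46]
26. n1.hot = true  [A.val == true]
27. n1.lim = true  [A.val == true]
28. n0.hot = -7  [-7]

3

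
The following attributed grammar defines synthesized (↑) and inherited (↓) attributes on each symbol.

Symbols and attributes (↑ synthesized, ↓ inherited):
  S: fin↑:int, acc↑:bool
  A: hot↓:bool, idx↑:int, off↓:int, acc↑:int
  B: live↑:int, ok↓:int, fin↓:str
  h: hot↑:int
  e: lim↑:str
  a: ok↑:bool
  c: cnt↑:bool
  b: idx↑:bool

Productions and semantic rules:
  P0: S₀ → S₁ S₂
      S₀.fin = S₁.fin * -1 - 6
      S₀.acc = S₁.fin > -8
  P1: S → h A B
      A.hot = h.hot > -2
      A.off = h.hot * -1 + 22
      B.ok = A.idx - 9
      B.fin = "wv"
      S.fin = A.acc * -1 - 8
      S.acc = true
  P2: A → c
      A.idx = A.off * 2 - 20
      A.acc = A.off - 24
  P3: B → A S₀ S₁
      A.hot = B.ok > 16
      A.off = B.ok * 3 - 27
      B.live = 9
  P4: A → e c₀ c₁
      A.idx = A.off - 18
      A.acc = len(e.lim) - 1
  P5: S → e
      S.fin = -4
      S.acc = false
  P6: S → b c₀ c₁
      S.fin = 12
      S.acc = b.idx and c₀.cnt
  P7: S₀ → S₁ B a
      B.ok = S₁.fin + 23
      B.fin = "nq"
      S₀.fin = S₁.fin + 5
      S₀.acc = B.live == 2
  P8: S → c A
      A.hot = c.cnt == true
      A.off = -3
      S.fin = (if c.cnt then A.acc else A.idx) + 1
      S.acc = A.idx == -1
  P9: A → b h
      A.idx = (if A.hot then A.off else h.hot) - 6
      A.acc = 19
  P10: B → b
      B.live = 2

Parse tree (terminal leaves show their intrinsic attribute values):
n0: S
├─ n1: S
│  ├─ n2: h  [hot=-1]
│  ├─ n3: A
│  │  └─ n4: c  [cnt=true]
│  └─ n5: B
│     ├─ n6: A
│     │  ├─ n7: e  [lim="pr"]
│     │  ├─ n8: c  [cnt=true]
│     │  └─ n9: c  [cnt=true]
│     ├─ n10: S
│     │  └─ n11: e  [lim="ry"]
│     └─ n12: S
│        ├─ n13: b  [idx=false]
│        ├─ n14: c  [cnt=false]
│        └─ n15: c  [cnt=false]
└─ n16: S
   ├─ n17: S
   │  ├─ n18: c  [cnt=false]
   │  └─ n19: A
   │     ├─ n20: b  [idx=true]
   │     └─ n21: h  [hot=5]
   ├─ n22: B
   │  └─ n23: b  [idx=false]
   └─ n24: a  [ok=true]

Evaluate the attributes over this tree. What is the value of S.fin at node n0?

1. n2.hot = -1  [terminal]
2. n3.hot = true  [h.hot > -2]
3. n3.off = 23  [h.hot * -1 + 22]
4. n4.cnt = true  [terminal]
5. n3.idx = 26  [A.off * 2 - 20]
6. n3.acc = -1  [A.off - 24]
7. n5.ok = 17  [A.idx - 9]
8. n5.fin = "wv"  ["wv"]
9. n6.hot = true  [B.ok > 16]
10. n6.off = 24  [B.ok * 3 - 27]
11. n7.lim = "pr"  [terminal]
12. n8.cnt = true  [terminal]
13. n9.cnt = true  [terminal]
14. n6.idx = 6  [A.off - 18]
15. n6.acc = 1  [len(e.lim) - 1]
16. n11.lim = "ry"  [terminal]
17. n10.fin = -4  [-4]
18. n10.acc = false  [false]
19. n13.idx = false  [terminal]
20. n14.cnt = false  [terminal]
21. n15.cnt = false  [terminal]
22. n12.fin = 12  [12]
23. n12.acc = false  [b.idx and c₀.cnt]
24. n5.live = 9  [9]
25. n1.fin = -7  [A.acc * -1 - 8]
26. n1.acc = true  [true]
27. n18.cnt = false  [terminal]
28. n19.hot = false  [c.cnt == true]
29. n19.off = -3  [-3]
30. n20.idx = true  [terminal]
31. n21.hot = 5  [terminal]
32. n19.idx = -1  [(if A.hot then A.off else h.hot) - 6]
33. n19.acc = 19  [19]
34. n17.fin = 0  [(if c.cnt then A.acc else A.idx) + 1]
35. n17.acc = true  [A.idx == -1]
36. n22.ok = 23  [S₁.fin + 23]
37. n22.fin = "nq"  ["nq"]
38. n23.idx = false  [terminal]
39. n22.live = 2  [2]
40. n24.ok = true  [terminal]
41. n16.fin = 5  [S₁.fin + 5]
42. n16.acc = true  [B.live == 2]
43. n0.fin = 1  [S₁.fin * -1 - 6]
44. n0.acc = true  [S₁.fin > -8]

1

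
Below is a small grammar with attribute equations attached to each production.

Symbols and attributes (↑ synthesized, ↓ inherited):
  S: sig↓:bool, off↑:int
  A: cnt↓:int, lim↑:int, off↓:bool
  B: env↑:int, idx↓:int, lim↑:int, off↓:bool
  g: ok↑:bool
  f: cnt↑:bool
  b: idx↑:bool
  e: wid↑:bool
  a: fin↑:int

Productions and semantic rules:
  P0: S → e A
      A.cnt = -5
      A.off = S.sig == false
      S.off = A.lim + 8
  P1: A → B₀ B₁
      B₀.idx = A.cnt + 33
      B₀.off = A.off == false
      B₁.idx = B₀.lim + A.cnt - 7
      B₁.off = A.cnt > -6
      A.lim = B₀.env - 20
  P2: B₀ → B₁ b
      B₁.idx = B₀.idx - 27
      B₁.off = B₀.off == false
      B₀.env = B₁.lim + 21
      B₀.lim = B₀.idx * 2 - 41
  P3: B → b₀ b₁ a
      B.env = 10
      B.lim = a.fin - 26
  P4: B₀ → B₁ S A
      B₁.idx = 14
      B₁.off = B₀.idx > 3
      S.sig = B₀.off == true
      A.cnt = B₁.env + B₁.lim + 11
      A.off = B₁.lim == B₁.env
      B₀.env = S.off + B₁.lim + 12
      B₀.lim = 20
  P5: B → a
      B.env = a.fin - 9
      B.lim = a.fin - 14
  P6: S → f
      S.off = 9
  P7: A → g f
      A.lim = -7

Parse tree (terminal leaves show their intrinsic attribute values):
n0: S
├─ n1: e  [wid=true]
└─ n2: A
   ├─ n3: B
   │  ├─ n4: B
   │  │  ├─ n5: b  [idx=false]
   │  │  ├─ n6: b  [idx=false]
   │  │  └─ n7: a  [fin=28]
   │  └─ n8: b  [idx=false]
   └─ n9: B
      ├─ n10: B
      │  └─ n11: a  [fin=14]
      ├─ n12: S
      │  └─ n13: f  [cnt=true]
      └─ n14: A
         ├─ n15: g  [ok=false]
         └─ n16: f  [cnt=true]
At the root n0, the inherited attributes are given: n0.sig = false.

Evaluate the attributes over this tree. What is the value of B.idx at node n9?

3

1. n0.sig = false  [given at root]
2. n1.wid = true  [terminal]
3. n2.cnt = -5  [-5]
4. n2.off = true  [S.sig == false]
5. n3.idx = 28  [A.cnt + 33]
6. n3.off = false  [A.off == false]
7. n4.idx = 1  [B₀.idx - 27]
8. n4.off = true  [B₀.off == false]
9. n5.idx = false  [terminal]
10. n6.idx = false  [terminal]
11. n7.fin = 28  [terminal]
12. n4.env = 10  [10]
13. n4.lim = 2  [a.fin - 26]
14. n8.idx = false  [terminal]
15. n3.env = 23  [B₁.lim + 21]
16. n3.lim = 15  [B₀.idx * 2 - 41]
17. n9.idx = 3  [B₀.lim + A.cnt - 7]
18. n9.off = true  [A.cnt > -6]
19. n10.idx = 14  [14]
20. n10.off = false  [B₀.idx > 3]
21. n11.fin = 14  [terminal]
22. n10.env = 5  [a.fin - 9]
23. n10.lim = 0  [a.fin - 14]
24. n12.sig = true  [B₀.off == true]
25. n13.cnt = true  [terminal]
26. n12.off = 9  [9]
27. n14.cnt = 16  [B₁.env + B₁.lim + 11]
28. n14.off = false  [B₁.lim == B₁.env]
29. n15.ok = false  [terminal]
30. n16.cnt = true  [terminal]
31. n14.lim = -7  [-7]
32. n9.env = 21  [S.off + B₁.lim + 12]
33. n9.lim = 20  [20]
34. n2.lim = 3  [B₀.env - 20]
35. n0.off = 11  [A.lim + 8]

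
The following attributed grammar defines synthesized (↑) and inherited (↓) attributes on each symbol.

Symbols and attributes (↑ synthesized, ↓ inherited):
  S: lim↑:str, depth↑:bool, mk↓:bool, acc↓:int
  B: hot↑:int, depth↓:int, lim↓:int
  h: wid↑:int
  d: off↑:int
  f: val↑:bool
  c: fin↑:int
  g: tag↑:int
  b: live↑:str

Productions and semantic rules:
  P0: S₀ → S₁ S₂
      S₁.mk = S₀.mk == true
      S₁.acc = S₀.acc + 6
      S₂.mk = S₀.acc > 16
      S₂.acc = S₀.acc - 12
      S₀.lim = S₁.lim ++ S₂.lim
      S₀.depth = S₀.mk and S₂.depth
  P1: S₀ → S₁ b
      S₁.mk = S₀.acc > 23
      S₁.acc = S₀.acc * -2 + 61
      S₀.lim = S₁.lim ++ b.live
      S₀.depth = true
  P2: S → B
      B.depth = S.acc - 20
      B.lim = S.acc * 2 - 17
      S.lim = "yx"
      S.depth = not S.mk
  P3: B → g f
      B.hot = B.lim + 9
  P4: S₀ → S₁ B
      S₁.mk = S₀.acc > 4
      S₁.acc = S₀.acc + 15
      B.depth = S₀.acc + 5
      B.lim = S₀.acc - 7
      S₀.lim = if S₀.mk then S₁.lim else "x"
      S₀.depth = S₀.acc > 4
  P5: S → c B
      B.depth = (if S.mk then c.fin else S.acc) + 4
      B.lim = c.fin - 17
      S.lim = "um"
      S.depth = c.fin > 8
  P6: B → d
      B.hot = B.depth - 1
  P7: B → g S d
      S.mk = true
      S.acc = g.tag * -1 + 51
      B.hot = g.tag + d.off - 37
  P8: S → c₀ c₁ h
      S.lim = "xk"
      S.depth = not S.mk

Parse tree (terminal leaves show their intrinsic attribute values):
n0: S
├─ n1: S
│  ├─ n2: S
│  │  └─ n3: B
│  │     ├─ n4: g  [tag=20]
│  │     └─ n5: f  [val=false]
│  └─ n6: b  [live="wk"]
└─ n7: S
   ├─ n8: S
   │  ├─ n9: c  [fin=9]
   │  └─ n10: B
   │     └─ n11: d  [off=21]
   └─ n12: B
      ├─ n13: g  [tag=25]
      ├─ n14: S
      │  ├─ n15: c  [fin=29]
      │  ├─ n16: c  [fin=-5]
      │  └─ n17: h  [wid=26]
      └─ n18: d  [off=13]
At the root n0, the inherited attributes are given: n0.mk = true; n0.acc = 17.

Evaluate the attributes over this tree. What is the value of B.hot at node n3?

22

1. n0.mk = true  [given at root]
2. n0.acc = 17  [given at root]
3. n1.mk = true  [S₀.mk == true]
4. n1.acc = 23  [S₀.acc + 6]
5. n2.mk = false  [S₀.acc > 23]
6. n2.acc = 15  [S₀.acc * -2 + 61]
7. n3.depth = -5  [S.acc - 20]
8. n3.lim = 13  [S.acc * 2 - 17]
9. n4.tag = 20  [terminal]
10. n5.val = false  [terminal]
11. n3.hot = 22  [B.lim + 9]
12. n2.lim = "yx"  ["yx"]
13. n2.depth = true  [not S.mk]
14. n6.live = "wk"  [terminal]
15. n1.lim = "yxwk"  [S₁.lim ++ b.live]
16. n1.depth = true  [true]
17. n7.mk = true  [S₀.acc > 16]
18. n7.acc = 5  [S₀.acc - 12]
19. n8.mk = true  [S₀.acc > 4]
20. n8.acc = 20  [S₀.acc + 15]
21. n9.fin = 9  [terminal]
22. n10.depth = 13  [(if S.mk then c.fin else S.acc) + 4]
23. n10.lim = -8  [c.fin - 17]
24. n11.off = 21  [terminal]
25. n10.hot = 12  [B.depth - 1]
26. n8.lim = "um"  ["um"]
27. n8.depth = true  [c.fin > 8]
28. n12.depth = 10  [S₀.acc + 5]
29. n12.lim = -2  [S₀.acc - 7]
30. n13.tag = 25  [terminal]
31. n14.mk = true  [true]
32. n14.acc = 26  [g.tag * -1 + 51]
33. n15.fin = 29  [terminal]
34. n16.fin = -5  [terminal]
35. n17.wid = 26  [terminal]
36. n14.lim = "xk"  ["xk"]
37. n14.depth = false  [not S.mk]
38. n18.off = 13  [terminal]
39. n12.hot = 1  [g.tag + d.off - 37]
40. n7.lim = "um"  [if S₀.mk then S₁.lim else "x"]
41. n7.depth = true  [S₀.acc > 4]
42. n0.lim = "yxwkum"  [S₁.lim ++ S₂.lim]
43. n0.depth = true  [S₀.mk and S₂.depth]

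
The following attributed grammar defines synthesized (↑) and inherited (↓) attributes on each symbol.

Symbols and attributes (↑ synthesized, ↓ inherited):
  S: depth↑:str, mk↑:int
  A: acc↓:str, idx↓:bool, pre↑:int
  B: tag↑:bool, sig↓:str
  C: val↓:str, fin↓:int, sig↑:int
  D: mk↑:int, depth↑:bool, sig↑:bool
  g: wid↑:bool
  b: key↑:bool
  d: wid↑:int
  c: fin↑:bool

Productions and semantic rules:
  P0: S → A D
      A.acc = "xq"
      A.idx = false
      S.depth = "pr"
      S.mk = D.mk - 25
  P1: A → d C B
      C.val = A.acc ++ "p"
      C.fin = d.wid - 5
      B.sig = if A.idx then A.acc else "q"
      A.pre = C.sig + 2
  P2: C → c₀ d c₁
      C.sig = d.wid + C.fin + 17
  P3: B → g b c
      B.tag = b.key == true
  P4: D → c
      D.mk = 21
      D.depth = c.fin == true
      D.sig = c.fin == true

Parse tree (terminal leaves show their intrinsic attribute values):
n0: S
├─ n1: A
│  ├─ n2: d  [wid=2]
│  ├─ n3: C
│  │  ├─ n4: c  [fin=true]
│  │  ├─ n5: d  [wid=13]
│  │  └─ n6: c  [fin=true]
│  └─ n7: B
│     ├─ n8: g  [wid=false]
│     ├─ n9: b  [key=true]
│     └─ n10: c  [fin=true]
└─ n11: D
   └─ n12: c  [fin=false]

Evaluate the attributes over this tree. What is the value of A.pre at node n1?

29

1. n1.acc = "xq"  ["xq"]
2. n1.idx = false  [false]
3. n2.wid = 2  [terminal]
4. n3.val = "xqp"  [A.acc ++ "p"]
5. n3.fin = -3  [d.wid - 5]
6. n4.fin = true  [terminal]
7. n5.wid = 13  [terminal]
8. n6.fin = true  [terminal]
9. n3.sig = 27  [d.wid + C.fin + 17]
10. n7.sig = "q"  [if A.idx then A.acc else "q"]
11. n8.wid = false  [terminal]
12. n9.key = true  [terminal]
13. n10.fin = true  [terminal]
14. n7.tag = true  [b.key == true]
15. n1.pre = 29  [C.sig + 2]
16. n12.fin = false  [terminal]
17. n11.mk = 21  [21]
18. n11.depth = false  [c.fin == true]
19. n11.sig = false  [c.fin == true]
20. n0.depth = "pr"  ["pr"]
21. n0.mk = -4  [D.mk - 25]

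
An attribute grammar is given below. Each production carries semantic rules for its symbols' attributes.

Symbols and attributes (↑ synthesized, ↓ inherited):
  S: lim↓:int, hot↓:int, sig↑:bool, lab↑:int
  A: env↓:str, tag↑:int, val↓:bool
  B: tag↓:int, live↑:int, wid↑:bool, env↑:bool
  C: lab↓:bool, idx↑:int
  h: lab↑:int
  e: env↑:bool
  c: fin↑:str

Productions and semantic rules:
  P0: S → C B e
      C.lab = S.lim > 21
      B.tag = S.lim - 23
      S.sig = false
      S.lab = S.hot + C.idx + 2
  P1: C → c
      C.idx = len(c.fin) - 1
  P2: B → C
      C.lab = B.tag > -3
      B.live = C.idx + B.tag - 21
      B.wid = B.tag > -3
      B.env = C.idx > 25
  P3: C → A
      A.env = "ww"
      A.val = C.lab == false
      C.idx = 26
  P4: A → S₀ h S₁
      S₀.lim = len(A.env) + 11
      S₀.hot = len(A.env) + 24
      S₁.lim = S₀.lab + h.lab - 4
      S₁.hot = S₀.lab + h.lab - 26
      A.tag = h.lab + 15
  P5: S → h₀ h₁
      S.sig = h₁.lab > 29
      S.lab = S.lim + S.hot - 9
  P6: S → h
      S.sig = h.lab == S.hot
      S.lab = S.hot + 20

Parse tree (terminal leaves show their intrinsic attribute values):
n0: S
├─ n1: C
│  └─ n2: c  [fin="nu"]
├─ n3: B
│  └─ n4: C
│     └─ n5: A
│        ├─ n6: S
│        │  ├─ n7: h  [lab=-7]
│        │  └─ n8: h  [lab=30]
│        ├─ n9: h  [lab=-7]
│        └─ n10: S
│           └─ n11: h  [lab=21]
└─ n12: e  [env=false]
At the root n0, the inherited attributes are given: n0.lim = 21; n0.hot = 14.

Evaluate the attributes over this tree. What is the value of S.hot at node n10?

-3

1. n0.lim = 21  [given at root]
2. n0.hot = 14  [given at root]
3. n1.lab = false  [S.lim > 21]
4. n2.fin = "nu"  [terminal]
5. n1.idx = 1  [len(c.fin) - 1]
6. n3.tag = -2  [S.lim - 23]
7. n4.lab = true  [B.tag > -3]
8. n5.env = "ww"  ["ww"]
9. n5.val = false  [C.lab == false]
10. n6.lim = 13  [len(A.env) + 11]
11. n6.hot = 26  [len(A.env) + 24]
12. n7.lab = -7  [terminal]
13. n8.lab = 30  [terminal]
14. n6.sig = true  [h₁.lab > 29]
15. n6.lab = 30  [S.lim + S.hot - 9]
16. n9.lab = -7  [terminal]
17. n10.lim = 19  [S₀.lab + h.lab - 4]
18. n10.hot = -3  [S₀.lab + h.lab - 26]
19. n11.lab = 21  [terminal]
20. n10.sig = false  [h.lab == S.hot]
21. n10.lab = 17  [S.hot + 20]
22. n5.tag = 8  [h.lab + 15]
23. n4.idx = 26  [26]
24. n3.live = 3  [C.idx + B.tag - 21]
25. n3.wid = true  [B.tag > -3]
26. n3.env = true  [C.idx > 25]
27. n12.env = false  [terminal]
28. n0.sig = false  [false]
29. n0.lab = 17  [S.hot + C.idx + 2]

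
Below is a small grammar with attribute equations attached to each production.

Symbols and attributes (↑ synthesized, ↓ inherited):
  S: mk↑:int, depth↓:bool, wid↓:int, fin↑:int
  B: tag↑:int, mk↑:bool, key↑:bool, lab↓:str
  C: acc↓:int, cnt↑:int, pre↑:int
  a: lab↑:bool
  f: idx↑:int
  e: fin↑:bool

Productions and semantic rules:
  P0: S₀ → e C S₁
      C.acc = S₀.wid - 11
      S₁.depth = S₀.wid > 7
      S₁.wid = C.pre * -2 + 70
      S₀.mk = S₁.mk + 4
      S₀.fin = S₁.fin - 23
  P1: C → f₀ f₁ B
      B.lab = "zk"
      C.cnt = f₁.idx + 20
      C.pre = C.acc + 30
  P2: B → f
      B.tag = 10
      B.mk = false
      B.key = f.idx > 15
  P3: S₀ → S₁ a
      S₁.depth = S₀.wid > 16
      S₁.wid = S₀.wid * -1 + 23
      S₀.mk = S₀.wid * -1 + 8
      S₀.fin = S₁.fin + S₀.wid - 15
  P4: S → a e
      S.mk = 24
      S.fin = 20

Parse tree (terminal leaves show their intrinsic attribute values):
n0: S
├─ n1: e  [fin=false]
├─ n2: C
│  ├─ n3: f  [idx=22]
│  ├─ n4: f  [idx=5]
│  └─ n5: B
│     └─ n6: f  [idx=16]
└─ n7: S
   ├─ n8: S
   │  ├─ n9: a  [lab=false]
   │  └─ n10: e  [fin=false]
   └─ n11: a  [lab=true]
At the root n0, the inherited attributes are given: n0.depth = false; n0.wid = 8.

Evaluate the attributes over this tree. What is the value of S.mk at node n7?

1. n0.depth = false  [given at root]
2. n0.wid = 8  [given at root]
3. n1.fin = false  [terminal]
4. n2.acc = -3  [S₀.wid - 11]
5. n3.idx = 22  [terminal]
6. n4.idx = 5  [terminal]
7. n5.lab = "zk"  ["zk"]
8. n6.idx = 16  [terminal]
9. n5.tag = 10  [10]
10. n5.mk = false  [false]
11. n5.key = true  [f.idx > 15]
12. n2.cnt = 25  [f₁.idx + 20]
13. n2.pre = 27  [C.acc + 30]
14. n7.depth = true  [S₀.wid > 7]
15. n7.wid = 16  [C.pre * -2 + 70]
16. n8.depth = false  [S₀.wid > 16]
17. n8.wid = 7  [S₀.wid * -1 + 23]
18. n9.lab = false  [terminal]
19. n10.fin = false  [terminal]
20. n8.mk = 24  [24]
21. n8.fin = 20  [20]
22. n11.lab = true  [terminal]
23. n7.mk = -8  [S₀.wid * -1 + 8]
24. n7.fin = 21  [S₁.fin + S₀.wid - 15]
25. n0.mk = -4  [S₁.mk + 4]
26. n0.fin = -2  [S₁.fin - 23]

-8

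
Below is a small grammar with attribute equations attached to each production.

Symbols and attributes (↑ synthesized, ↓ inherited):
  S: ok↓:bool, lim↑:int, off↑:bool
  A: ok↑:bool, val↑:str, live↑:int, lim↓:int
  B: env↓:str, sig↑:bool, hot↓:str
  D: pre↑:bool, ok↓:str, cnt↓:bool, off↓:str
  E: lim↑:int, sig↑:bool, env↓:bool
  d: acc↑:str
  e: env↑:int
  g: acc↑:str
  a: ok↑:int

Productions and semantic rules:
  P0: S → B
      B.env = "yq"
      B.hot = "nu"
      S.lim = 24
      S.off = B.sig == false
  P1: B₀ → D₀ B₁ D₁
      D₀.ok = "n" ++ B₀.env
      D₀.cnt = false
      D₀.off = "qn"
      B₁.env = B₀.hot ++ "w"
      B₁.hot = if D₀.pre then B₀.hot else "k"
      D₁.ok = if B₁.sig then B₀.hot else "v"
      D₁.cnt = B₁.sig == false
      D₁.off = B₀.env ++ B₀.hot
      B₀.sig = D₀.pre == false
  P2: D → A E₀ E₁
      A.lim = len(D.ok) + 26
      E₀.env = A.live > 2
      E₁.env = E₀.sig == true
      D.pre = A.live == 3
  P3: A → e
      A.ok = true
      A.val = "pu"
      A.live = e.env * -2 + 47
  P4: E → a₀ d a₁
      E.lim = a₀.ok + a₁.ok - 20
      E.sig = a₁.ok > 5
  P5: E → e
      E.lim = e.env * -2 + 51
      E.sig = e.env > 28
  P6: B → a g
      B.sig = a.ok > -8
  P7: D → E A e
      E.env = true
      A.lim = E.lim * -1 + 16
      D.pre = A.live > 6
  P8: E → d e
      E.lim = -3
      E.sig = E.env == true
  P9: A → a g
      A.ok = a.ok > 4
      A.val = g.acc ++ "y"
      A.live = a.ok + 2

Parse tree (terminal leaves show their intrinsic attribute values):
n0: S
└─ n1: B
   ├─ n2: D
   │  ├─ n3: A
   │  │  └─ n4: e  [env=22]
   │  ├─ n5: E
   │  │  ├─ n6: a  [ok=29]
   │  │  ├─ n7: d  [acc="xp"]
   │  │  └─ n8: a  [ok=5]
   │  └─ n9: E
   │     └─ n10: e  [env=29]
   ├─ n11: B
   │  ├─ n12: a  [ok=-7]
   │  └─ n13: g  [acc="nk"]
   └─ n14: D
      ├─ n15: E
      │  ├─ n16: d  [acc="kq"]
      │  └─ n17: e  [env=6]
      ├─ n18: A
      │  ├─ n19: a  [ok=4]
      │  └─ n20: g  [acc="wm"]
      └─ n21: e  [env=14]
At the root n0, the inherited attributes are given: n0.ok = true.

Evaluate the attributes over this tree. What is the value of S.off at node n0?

1. n0.ok = true  [given at root]
2. n1.env = "yq"  ["yq"]
3. n1.hot = "nu"  ["nu"]
4. n2.ok = "nyq"  ["n" ++ B₀.env]
5. n2.cnt = false  [false]
6. n2.off = "qn"  ["qn"]
7. n3.lim = 29  [len(D.ok) + 26]
8. n4.env = 22  [terminal]
9. n3.ok = true  [true]
10. n3.val = "pu"  ["pu"]
11. n3.live = 3  [e.env * -2 + 47]
12. n5.env = true  [A.live > 2]
13. n6.ok = 29  [terminal]
14. n7.acc = "xp"  [terminal]
15. n8.ok = 5  [terminal]
16. n5.lim = 14  [a₀.ok + a₁.ok - 20]
17. n5.sig = false  [a₁.ok > 5]
18. n9.env = false  [E₀.sig == true]
19. n10.env = 29  [terminal]
20. n9.lim = -7  [e.env * -2 + 51]
21. n9.sig = true  [e.env > 28]
22. n2.pre = true  [A.live == 3]
23. n11.env = "nuw"  [B₀.hot ++ "w"]
24. n11.hot = "nu"  [if D₀.pre then B₀.hot else "k"]
25. n12.ok = -7  [terminal]
26. n13.acc = "nk"  [terminal]
27. n11.sig = true  [a.ok > -8]
28. n14.ok = "nu"  [if B₁.sig then B₀.hot else "v"]
29. n14.cnt = false  [B₁.sig == false]
30. n14.off = "yqnu"  [B₀.env ++ B₀.hot]
31. n15.env = true  [true]
32. n16.acc = "kq"  [terminal]
33. n17.env = 6  [terminal]
34. n15.lim = -3  [-3]
35. n15.sig = true  [E.env == true]
36. n18.lim = 19  [E.lim * -1 + 16]
37. n19.ok = 4  [terminal]
38. n20.acc = "wm"  [terminal]
39. n18.ok = false  [a.ok > 4]
40. n18.val = "wmy"  [g.acc ++ "y"]
41. n18.live = 6  [a.ok + 2]
42. n21.env = 14  [terminal]
43. n14.pre = false  [A.live > 6]
44. n1.sig = false  [D₀.pre == false]
45. n0.lim = 24  [24]
46. n0.off = true  [B.sig == false]

true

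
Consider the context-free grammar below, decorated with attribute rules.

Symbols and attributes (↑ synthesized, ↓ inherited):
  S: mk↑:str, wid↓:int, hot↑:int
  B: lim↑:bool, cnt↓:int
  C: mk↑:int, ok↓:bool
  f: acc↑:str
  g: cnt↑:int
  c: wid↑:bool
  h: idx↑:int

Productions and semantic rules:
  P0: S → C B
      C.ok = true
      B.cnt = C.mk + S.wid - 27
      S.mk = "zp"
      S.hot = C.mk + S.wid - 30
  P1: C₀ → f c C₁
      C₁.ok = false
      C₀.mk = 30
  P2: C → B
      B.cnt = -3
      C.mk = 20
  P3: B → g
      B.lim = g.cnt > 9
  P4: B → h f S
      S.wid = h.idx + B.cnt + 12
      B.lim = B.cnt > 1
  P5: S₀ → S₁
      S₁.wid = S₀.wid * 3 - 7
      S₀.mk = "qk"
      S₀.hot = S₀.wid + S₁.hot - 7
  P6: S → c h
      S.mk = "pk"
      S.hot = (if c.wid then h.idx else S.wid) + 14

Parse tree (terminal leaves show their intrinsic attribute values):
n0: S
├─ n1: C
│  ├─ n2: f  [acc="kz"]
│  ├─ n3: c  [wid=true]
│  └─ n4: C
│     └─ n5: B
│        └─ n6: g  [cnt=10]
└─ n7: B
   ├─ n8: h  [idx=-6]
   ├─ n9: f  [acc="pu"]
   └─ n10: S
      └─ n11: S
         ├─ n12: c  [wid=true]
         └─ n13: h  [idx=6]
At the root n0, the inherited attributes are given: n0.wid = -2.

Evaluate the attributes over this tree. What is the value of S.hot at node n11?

1. n0.wid = -2  [given at root]
2. n1.ok = true  [true]
3. n2.acc = "kz"  [terminal]
4. n3.wid = true  [terminal]
5. n4.ok = false  [false]
6. n5.cnt = -3  [-3]
7. n6.cnt = 10  [terminal]
8. n5.lim = true  [g.cnt > 9]
9. n4.mk = 20  [20]
10. n1.mk = 30  [30]
11. n7.cnt = 1  [C.mk + S.wid - 27]
12. n8.idx = -6  [terminal]
13. n9.acc = "pu"  [terminal]
14. n10.wid = 7  [h.idx + B.cnt + 12]
15. n11.wid = 14  [S₀.wid * 3 - 7]
16. n12.wid = true  [terminal]
17. n13.idx = 6  [terminal]
18. n11.mk = "pk"  ["pk"]
19. n11.hot = 20  [(if c.wid then h.idx else S.wid) + 14]
20. n10.mk = "qk"  ["qk"]
21. n10.hot = 20  [S₀.wid + S₁.hot - 7]
22. n7.lim = false  [B.cnt > 1]
23. n0.mk = "zp"  ["zp"]
24. n0.hot = -2  [C.mk + S.wid - 30]

20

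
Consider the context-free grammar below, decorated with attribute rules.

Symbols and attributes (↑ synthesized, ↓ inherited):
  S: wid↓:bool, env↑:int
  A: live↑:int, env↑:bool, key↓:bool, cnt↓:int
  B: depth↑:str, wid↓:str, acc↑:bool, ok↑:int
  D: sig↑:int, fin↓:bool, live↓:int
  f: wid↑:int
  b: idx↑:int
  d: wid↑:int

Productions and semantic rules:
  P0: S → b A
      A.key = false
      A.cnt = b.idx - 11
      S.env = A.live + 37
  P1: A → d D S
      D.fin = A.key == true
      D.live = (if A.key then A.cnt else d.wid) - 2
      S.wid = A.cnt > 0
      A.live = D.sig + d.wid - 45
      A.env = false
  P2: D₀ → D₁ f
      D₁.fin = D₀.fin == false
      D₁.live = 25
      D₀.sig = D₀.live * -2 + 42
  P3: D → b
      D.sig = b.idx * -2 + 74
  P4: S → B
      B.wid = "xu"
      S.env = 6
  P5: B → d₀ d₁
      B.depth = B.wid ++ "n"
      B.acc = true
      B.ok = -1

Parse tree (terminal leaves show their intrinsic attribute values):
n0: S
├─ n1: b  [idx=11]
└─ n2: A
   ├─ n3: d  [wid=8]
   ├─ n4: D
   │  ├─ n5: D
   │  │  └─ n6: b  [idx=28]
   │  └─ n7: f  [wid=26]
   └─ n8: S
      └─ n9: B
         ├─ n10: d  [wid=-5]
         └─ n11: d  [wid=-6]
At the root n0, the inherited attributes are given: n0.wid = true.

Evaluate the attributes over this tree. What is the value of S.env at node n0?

30

1. n0.wid = true  [given at root]
2. n1.idx = 11  [terminal]
3. n2.key = false  [false]
4. n2.cnt = 0  [b.idx - 11]
5. n3.wid = 8  [terminal]
6. n4.fin = false  [A.key == true]
7. n4.live = 6  [(if A.key then A.cnt else d.wid) - 2]
8. n5.fin = true  [D₀.fin == false]
9. n5.live = 25  [25]
10. n6.idx = 28  [terminal]
11. n5.sig = 18  [b.idx * -2 + 74]
12. n7.wid = 26  [terminal]
13. n4.sig = 30  [D₀.live * -2 + 42]
14. n8.wid = false  [A.cnt > 0]
15. n9.wid = "xu"  ["xu"]
16. n10.wid = -5  [terminal]
17. n11.wid = -6  [terminal]
18. n9.depth = "xun"  [B.wid ++ "n"]
19. n9.acc = true  [true]
20. n9.ok = -1  [-1]
21. n8.env = 6  [6]
22. n2.live = -7  [D.sig + d.wid - 45]
23. n2.env = false  [false]
24. n0.env = 30  [A.live + 37]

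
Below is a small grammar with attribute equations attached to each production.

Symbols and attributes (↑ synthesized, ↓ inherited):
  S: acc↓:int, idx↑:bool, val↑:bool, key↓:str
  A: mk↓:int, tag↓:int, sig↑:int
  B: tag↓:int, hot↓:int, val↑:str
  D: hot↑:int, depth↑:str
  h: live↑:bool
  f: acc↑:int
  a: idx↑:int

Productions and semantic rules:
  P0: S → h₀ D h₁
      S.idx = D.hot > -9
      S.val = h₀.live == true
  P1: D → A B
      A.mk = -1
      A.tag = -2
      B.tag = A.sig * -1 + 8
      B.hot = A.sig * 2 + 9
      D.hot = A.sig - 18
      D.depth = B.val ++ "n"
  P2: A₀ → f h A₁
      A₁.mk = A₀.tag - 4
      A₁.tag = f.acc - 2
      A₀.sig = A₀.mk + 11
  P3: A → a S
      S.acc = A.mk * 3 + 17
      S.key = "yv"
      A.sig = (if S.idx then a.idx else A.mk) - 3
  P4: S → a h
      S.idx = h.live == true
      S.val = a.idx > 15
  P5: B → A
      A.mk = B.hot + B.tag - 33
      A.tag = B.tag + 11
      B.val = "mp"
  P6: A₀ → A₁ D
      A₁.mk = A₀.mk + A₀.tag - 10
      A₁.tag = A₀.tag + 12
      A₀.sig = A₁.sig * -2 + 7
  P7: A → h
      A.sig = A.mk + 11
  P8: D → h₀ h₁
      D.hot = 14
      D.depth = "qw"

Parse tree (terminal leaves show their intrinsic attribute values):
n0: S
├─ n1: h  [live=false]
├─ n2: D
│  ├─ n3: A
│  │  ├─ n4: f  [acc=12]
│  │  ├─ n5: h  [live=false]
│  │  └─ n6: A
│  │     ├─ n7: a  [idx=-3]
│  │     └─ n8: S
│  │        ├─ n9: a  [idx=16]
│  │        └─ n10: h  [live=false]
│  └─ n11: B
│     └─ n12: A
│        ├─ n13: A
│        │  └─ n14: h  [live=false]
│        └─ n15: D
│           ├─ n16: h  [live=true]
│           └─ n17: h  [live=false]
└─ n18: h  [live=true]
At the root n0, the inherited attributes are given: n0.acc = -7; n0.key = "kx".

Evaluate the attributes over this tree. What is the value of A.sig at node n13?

1. n0.acc = -7  [given at root]
2. n0.key = "kx"  [given at root]
3. n1.live = false  [terminal]
4. n3.mk = -1  [-1]
5. n3.tag = -2  [-2]
6. n4.acc = 12  [terminal]
7. n5.live = false  [terminal]
8. n6.mk = -6  [A₀.tag - 4]
9. n6.tag = 10  [f.acc - 2]
10. n7.idx = -3  [terminal]
11. n8.acc = -1  [A.mk * 3 + 17]
12. n8.key = "yv"  ["yv"]
13. n9.idx = 16  [terminal]
14. n10.live = false  [terminal]
15. n8.idx = false  [h.live == true]
16. n8.val = true  [a.idx > 15]
17. n6.sig = -9  [(if S.idx then a.idx else A.mk) - 3]
18. n3.sig = 10  [A₀.mk + 11]
19. n11.tag = -2  [A.sig * -1 + 8]
20. n11.hot = 29  [A.sig * 2 + 9]
21. n12.mk = -6  [B.hot + B.tag - 33]
22. n12.tag = 9  [B.tag + 11]
23. n13.mk = -7  [A₀.mk + A₀.tag - 10]
24. n13.tag = 21  [A₀.tag + 12]
25. n14.live = false  [terminal]
26. n13.sig = 4  [A.mk + 11]
27. n16.live = true  [terminal]
28. n17.live = false  [terminal]
29. n15.hot = 14  [14]
30. n15.depth = "qw"  ["qw"]
31. n12.sig = -1  [A₁.sig * -2 + 7]
32. n11.val = "mp"  ["mp"]
33. n2.hot = -8  [A.sig - 18]
34. n2.depth = "mpn"  [B.val ++ "n"]
35. n18.live = true  [terminal]
36. n0.idx = true  [D.hot > -9]
37. n0.val = false  [h₀.live == true]

4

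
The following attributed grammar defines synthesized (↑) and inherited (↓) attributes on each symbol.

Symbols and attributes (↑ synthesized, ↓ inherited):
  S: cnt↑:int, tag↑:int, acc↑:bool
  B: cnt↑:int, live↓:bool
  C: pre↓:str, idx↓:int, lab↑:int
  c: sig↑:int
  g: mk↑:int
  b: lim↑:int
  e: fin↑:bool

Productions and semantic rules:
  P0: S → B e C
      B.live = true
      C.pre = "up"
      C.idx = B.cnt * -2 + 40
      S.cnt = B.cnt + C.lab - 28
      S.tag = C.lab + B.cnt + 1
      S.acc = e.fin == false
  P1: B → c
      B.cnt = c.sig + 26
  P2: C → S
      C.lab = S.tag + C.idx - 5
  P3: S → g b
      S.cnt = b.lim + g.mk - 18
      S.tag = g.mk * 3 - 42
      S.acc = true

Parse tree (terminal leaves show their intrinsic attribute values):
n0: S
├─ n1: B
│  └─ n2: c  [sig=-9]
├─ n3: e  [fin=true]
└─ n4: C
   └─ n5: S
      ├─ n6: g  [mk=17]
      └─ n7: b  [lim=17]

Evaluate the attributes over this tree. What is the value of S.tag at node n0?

1. n1.live = true  [true]
2. n2.sig = -9  [terminal]
3. n1.cnt = 17  [c.sig + 26]
4. n3.fin = true  [terminal]
5. n4.pre = "up"  ["up"]
6. n4.idx = 6  [B.cnt * -2 + 40]
7. n6.mk = 17  [terminal]
8. n7.lim = 17  [terminal]
9. n5.cnt = 16  [b.lim + g.mk - 18]
10. n5.tag = 9  [g.mk * 3 - 42]
11. n5.acc = true  [true]
12. n4.lab = 10  [S.tag + C.idx - 5]
13. n0.cnt = -1  [B.cnt + C.lab - 28]
14. n0.tag = 28  [C.lab + B.cnt + 1]
15. n0.acc = false  [e.fin == false]

28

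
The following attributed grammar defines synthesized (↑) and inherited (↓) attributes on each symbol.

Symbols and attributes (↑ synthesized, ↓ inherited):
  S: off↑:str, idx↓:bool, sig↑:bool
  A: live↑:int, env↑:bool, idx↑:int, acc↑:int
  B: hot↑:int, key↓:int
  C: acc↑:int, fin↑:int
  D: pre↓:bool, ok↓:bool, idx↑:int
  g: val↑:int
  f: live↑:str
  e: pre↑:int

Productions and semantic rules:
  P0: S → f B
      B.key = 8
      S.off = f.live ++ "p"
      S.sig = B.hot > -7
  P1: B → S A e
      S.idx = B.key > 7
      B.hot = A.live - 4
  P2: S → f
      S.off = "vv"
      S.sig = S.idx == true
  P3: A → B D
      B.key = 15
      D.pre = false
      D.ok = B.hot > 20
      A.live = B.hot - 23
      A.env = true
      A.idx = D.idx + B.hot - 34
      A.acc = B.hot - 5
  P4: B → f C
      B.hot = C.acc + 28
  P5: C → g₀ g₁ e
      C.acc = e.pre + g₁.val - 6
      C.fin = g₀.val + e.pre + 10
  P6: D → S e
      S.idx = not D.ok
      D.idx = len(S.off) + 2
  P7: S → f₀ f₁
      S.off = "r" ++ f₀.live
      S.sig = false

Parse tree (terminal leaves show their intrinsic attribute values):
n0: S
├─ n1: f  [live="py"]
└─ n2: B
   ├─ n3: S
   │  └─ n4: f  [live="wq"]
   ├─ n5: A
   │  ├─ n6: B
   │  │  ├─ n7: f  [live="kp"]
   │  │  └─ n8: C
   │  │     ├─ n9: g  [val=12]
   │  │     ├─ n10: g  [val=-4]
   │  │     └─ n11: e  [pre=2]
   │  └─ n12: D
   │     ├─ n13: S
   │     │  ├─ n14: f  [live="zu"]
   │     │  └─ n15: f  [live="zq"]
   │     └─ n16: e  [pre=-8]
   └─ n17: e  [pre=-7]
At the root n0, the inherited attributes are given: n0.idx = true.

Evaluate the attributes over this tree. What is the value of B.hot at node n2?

-7

1. n0.idx = true  [given at root]
2. n1.live = "py"  [terminal]
3. n2.key = 8  [8]
4. n3.idx = true  [B.key > 7]
5. n4.live = "wq"  [terminal]
6. n3.off = "vv"  ["vv"]
7. n3.sig = true  [S.idx == true]
8. n6.key = 15  [15]
9. n7.live = "kp"  [terminal]
10. n9.val = 12  [terminal]
11. n10.val = -4  [terminal]
12. n11.pre = 2  [terminal]
13. n8.acc = -8  [e.pre + g₁.val - 6]
14. n8.fin = 24  [g₀.val + e.pre + 10]
15. n6.hot = 20  [C.acc + 28]
16. n12.pre = false  [false]
17. n12.ok = false  [B.hot > 20]
18. n13.idx = true  [not D.ok]
19. n14.live = "zu"  [terminal]
20. n15.live = "zq"  [terminal]
21. n13.off = "rzu"  ["r" ++ f₀.live]
22. n13.sig = false  [false]
23. n16.pre = -8  [terminal]
24. n12.idx = 5  [len(S.off) + 2]
25. n5.live = -3  [B.hot - 23]
26. n5.env = true  [true]
27. n5.idx = -9  [D.idx + B.hot - 34]
28. n5.acc = 15  [B.hot - 5]
29. n17.pre = -7  [terminal]
30. n2.hot = -7  [A.live - 4]
31. n0.off = "pyp"  [f.live ++ "p"]
32. n0.sig = false  [B.hot > -7]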